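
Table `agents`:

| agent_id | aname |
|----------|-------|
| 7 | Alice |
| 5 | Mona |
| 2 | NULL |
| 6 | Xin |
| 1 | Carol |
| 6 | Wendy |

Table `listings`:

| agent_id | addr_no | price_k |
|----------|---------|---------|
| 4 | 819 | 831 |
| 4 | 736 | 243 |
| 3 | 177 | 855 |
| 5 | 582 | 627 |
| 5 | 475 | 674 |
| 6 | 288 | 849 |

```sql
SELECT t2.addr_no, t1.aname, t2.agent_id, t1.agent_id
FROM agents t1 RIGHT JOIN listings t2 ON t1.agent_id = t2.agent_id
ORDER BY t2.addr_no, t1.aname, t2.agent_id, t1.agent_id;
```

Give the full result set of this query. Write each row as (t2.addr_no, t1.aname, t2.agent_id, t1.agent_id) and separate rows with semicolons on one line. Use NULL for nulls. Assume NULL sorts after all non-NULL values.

RIGHT JOIN keeps every row from `listings`; unmatched rows get NULL for `agents`'s columns.
Matching on t1.agent_id = t2.agent_id.
Matched pairs: 4; unmatched t2 rows kept: 3.

(177, NULL, 3, NULL); (288, Wendy, 6, 6); (288, Xin, 6, 6); (475, Mona, 5, 5); (582, Mona, 5, 5); (736, NULL, 4, NULL); (819, NULL, 4, NULL)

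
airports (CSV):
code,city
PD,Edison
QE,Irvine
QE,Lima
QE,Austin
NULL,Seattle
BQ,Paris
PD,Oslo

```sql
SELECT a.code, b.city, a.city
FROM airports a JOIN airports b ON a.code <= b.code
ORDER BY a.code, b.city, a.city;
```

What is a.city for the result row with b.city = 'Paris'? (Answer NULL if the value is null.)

Paris

INNER JOIN keeps only pairs where the ON condition holds.
Matching on a.code <= b.code. A NULL in a compared column never satisfies the condition.
- a[0] code=PD → 5 match(es) in b → 5 row(s).
- a[1] code=QE → 3 match(es) in b → 3 row(s).
- a[2] code=QE → 3 match(es) in b → 3 row(s).
- a[3] code=QE → 3 match(es) in b → 3 row(s).
- a[4] code=NULL → no match; dropped.
- a[5] code=BQ → 6 match(es) in b → 6 row(s).
- a[6] code=PD → 5 match(es) in b → 5 row(s).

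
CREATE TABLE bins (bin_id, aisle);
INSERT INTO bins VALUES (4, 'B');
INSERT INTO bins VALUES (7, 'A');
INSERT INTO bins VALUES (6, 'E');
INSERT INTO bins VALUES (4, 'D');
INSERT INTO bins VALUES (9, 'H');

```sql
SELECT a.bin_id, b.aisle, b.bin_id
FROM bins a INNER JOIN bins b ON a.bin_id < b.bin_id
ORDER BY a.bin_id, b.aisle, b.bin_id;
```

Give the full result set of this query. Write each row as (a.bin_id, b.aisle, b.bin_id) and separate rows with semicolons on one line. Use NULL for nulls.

(4, A, 7); (4, A, 7); (4, E, 6); (4, E, 6); (4, H, 9); (4, H, 9); (6, A, 7); (6, H, 9); (7, H, 9)

INNER JOIN keeps only pairs where the ON condition holds.
Matching on a.bin_id < b.bin_id.
- a (bin_id=4) pairs with 3 row(s) of b.
- a (bin_id=7) pairs with 1 row(s) of b.
- a (bin_id=6) pairs with 2 row(s) of b.
- a (bin_id=4) pairs with 3 row(s) of b.
- a (bin_id=9) has no partner → excluded.
After projecting and ordering:
a.bin_id | b.aisle | b.bin_id
4 | A | 7
4 | A | 7
4 | E | 6
4 | E | 6
4 | H | 9
4 | H | 9
6 | A | 7
6 | H | 9
7 | H | 9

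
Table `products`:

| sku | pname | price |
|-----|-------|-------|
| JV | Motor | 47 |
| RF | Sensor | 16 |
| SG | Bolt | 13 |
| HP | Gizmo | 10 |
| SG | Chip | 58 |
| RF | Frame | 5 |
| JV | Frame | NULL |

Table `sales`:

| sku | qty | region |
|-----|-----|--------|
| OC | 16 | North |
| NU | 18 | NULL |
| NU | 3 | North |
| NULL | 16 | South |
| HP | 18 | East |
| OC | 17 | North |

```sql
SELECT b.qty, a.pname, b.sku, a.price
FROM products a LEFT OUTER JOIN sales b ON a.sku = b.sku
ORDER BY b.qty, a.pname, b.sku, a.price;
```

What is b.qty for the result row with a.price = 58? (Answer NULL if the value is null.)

NULL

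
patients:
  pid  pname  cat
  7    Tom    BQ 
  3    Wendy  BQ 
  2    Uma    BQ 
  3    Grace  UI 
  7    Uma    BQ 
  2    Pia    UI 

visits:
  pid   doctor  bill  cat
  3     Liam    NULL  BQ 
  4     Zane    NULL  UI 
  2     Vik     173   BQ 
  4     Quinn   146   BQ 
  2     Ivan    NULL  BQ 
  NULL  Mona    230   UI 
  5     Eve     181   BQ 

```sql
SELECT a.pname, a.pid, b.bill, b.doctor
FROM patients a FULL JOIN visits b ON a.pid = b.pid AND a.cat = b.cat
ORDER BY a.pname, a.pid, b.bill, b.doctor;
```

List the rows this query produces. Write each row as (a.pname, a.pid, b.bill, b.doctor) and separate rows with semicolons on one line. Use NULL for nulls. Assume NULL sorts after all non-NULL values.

FULL OUTER JOIN keeps every row from both sides; unmatched rows get NULL for the other side's columns.
Matching on a.pid = b.pid AND a.cat = b.cat. A NULL in a compared column never satisfies the condition.
- a row (pid=7, cat=BQ): no match → kept, b columns NULL.
- a row (pid=3, cat=BQ): matches 1 b row(s) → 1 output row(s).
- a row (pid=2, cat=BQ): matches 2 b row(s) → 2 output row(s).
- a row (pid=3, cat=UI): no match → kept, b columns NULL.
- a row (pid=7, cat=BQ): no match → kept, b columns NULL.
- a row (pid=2, cat=UI): no match → kept, b columns NULL.
- 4 b row(s) had no a match → kept, a columns NULL.

(Grace, 3, NULL, NULL); (Pia, 2, NULL, NULL); (Tom, 7, NULL, NULL); (Uma, 2, 173, Vik); (Uma, 2, NULL, Ivan); (Uma, 7, NULL, NULL); (Wendy, 3, NULL, Liam); (NULL, NULL, 146, Quinn); (NULL, NULL, 181, Eve); (NULL, NULL, 230, Mona); (NULL, NULL, NULL, Zane)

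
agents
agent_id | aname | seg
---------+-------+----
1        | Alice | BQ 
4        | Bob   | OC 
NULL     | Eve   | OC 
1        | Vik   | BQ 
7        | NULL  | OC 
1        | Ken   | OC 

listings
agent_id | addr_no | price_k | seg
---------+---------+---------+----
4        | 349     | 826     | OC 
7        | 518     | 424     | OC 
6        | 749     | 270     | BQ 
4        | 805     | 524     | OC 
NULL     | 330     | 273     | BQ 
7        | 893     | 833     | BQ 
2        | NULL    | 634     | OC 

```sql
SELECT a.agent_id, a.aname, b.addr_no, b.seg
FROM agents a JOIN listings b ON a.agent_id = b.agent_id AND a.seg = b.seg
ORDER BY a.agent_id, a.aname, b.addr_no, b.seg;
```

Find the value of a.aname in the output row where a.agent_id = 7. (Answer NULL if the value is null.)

NULL

INNER JOIN keeps only pairs where the ON condition holds.
Matching on a.agent_id = b.agent_id AND a.seg = b.seg. A NULL in a compared column never satisfies the condition.
- a row (agent_id=1, seg=BQ): no match → dropped.
- a row (agent_id=4, seg=OC): matches 2 b row(s) → 2 output row(s).
- a row (agent_id=NULL, seg=OC): no match → dropped.
- a row (agent_id=1, seg=BQ): no match → dropped.
- a row (agent_id=7, seg=OC): matches 1 b row(s) → 1 output row(s).
- a row (agent_id=1, seg=OC): no match → dropped.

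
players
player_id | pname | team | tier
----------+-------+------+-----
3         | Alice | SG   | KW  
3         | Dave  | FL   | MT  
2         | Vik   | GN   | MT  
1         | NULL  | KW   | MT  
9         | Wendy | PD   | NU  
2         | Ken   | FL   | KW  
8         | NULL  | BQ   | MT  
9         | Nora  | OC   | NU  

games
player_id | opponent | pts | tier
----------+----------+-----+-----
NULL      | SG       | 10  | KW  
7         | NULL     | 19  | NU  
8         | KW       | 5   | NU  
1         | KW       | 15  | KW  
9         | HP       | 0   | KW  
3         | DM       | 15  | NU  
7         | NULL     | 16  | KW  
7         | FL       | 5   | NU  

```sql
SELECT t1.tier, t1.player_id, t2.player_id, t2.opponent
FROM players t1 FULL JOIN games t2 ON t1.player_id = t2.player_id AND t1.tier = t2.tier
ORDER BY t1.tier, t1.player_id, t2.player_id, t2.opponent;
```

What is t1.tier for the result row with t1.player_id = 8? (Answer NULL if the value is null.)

FULL OUTER JOIN keeps every row from both sides; unmatched rows get NULL for the other side's columns.
Matching on t1.player_id = t2.player_id AND t1.tier = t2.tier. A NULL in a compared column never satisfies the condition.
- t1 row (player_id=3, tier=KW): no match → kept, t2 columns NULL.
- t1 row (player_id=3, tier=MT): no match → kept, t2 columns NULL.
- t1 row (player_id=2, tier=MT): no match → kept, t2 columns NULL.
- t1 row (player_id=1, tier=MT): no match → kept, t2 columns NULL.
- t1 row (player_id=9, tier=NU): no match → kept, t2 columns NULL.
- t1 row (player_id=2, tier=KW): no match → kept, t2 columns NULL.
- t1 row (player_id=8, tier=MT): no match → kept, t2 columns NULL.
- t1 row (player_id=9, tier=NU): no match → kept, t2 columns NULL.
- 8 t2 row(s) had no t1 match → kept, t1 columns NULL.

MT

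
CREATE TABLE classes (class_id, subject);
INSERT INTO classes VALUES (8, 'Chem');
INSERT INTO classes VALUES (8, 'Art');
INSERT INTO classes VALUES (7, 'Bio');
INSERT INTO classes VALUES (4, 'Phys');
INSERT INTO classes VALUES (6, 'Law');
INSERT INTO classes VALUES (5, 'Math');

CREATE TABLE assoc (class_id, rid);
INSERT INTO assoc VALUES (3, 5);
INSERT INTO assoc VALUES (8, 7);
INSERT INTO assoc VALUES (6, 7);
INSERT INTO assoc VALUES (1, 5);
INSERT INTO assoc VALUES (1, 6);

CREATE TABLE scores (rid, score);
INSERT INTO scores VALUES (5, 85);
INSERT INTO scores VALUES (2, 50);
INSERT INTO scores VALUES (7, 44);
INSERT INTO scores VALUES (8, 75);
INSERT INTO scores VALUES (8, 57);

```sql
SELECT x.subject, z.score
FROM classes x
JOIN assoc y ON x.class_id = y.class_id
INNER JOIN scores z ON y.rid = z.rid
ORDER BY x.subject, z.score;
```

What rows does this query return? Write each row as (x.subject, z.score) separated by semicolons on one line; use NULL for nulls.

(Art, 44); (Chem, 44); (Law, 44)

Evaluate left to right. First `classes x INNER JOIN assoc y` on class_id: 3 row(s).
Then INNER JOIN `scores z` on rid: keep only rows whose y.rid appears in z.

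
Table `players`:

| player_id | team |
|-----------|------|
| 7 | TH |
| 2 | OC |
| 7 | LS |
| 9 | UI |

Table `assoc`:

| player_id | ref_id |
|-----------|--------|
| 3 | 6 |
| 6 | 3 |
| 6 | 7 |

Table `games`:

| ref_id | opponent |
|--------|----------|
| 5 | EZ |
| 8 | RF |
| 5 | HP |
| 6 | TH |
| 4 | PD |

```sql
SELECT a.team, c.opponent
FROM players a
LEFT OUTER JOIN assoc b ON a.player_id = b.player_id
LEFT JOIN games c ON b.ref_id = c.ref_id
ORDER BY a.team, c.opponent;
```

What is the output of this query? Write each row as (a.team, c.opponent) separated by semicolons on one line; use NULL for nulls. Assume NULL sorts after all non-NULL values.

(LS, NULL); (OC, NULL); (TH, NULL); (UI, NULL)

Step 1 — a LEFT JOIN b on player_id → 4 row(s).
Then LEFT JOIN `games c` on ref_id: each of those 4 rows is kept; rows whose b.ref_id has no match in c get NULL for c's columns.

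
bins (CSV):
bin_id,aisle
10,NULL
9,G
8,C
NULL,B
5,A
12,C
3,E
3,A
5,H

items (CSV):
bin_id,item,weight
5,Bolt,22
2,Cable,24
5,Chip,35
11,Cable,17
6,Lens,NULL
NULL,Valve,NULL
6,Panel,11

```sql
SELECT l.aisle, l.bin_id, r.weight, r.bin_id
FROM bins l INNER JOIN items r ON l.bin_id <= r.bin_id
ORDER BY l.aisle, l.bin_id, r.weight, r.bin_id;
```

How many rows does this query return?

23

INNER JOIN keeps only pairs where the ON condition holds.
Matching on l.bin_id <= r.bin_id. A NULL in a compared column never satisfies the condition.
Matched pairs: 23.
Total: 23 rows.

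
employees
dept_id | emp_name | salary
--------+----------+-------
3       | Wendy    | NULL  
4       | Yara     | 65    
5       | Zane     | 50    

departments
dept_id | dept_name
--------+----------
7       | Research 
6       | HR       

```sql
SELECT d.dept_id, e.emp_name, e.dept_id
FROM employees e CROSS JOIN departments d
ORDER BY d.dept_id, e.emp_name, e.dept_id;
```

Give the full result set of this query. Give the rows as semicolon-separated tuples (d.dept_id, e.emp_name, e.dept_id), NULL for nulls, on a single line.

(6, Wendy, 3); (6, Yara, 4); (6, Zane, 5); (7, Wendy, 3); (7, Yara, 4); (7, Zane, 5)

CROSS JOIN pairs every row of `employees` with every row of `departments`: 3 × 2 = 6 rows.
After projecting and ordering:
d.dept_id | e.emp_name | e.dept_id
6 | Wendy | 3
6 | Yara | 4
6 | Zane | 5
7 | Wendy | 3
7 | Yara | 4
7 | Zane | 5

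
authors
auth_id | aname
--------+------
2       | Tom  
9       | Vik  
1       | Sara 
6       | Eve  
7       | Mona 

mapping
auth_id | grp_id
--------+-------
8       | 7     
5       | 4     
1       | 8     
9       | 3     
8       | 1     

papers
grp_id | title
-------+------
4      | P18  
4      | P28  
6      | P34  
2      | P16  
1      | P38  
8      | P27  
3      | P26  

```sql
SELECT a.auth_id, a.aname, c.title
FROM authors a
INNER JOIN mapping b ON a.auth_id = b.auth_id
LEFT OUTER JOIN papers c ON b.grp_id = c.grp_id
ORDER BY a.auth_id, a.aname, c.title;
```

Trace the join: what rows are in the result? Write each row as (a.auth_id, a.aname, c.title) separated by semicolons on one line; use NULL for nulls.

Step 1 — a INNER JOIN b on auth_id → 2 row(s).
Then LEFT JOIN `papers c` on grp_id: each of those 2 rows is kept; rows whose b.grp_id has no match in c get NULL for c's columns.

(1, Sara, P27); (9, Vik, P26)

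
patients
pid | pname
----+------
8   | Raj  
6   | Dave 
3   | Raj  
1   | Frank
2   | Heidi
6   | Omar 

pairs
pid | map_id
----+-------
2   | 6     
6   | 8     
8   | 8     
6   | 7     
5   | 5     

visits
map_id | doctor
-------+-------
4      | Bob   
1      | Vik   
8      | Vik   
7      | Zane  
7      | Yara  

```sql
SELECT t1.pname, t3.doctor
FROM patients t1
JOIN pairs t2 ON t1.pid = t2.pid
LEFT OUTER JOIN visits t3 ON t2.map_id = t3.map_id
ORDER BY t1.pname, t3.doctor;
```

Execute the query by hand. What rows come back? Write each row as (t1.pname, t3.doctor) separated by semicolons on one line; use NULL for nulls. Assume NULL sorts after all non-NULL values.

(Dave, Vik); (Dave, Yara); (Dave, Zane); (Heidi, NULL); (Omar, Vik); (Omar, Yara); (Omar, Zane); (Raj, Vik)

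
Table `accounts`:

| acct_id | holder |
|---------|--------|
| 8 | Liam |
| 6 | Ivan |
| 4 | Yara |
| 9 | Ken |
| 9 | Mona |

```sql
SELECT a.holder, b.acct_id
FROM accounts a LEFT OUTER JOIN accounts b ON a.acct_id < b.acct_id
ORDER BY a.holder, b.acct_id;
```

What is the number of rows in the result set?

LEFT JOIN keeps every row from `accounts a`; unmatched rows get NULL for `accounts b`'s columns.
Matching on a.acct_id < b.acct_id.
Matched pairs: 9; unmatched a rows kept: 2.
Total: 9 matched + 2 padded = 11 rows.

11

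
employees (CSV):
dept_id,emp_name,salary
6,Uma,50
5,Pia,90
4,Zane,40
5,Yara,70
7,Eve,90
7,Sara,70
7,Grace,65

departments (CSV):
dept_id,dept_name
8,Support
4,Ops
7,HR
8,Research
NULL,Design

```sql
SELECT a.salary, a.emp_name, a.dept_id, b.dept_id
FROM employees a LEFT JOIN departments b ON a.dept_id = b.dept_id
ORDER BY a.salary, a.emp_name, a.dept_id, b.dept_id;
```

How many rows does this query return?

7

LEFT JOIN keeps every row from `employees`; unmatched rows get NULL for `departments`'s columns.
Matching on a.dept_id = b.dept_id. A NULL in a compared column never satisfies the condition.
- dept_id=6: no b row matches, row kept with b columns NULL.
- dept_id=5: no b row matches, row kept with b columns NULL.
- dept_id=4: 1 matching b row(s), so 1 row(s) emitted.
- dept_id=5: no b row matches, row kept with b columns NULL.
- dept_id=7: 1 matching b row(s), so 1 row(s) emitted.
- dept_id=7: 1 matching b row(s), so 1 row(s) emitted.
- dept_id=7: 1 matching b row(s), so 1 row(s) emitted.
Total: 4 matched + 3 padded = 7 rows.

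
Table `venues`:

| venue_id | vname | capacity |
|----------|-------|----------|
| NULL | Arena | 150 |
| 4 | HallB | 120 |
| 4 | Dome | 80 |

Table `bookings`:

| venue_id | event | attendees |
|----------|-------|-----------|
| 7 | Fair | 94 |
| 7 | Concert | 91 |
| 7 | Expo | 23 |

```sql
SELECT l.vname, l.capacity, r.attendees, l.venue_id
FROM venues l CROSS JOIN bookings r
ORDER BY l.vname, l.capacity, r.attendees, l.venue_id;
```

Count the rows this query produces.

9

CROSS JOIN pairs every row of `venues` with every row of `bookings`: 3 × 3 = 9 rows.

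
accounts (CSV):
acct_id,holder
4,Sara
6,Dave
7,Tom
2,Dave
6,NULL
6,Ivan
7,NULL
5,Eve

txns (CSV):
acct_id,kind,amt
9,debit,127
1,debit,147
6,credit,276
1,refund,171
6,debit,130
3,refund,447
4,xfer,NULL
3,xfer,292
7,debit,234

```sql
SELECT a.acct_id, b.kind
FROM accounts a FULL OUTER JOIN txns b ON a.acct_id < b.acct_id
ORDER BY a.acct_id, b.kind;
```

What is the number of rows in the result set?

25

FULL OUTER JOIN keeps every row from both sides; unmatched rows get NULL for the other side's columns.
Matching on a.acct_id < b.acct_id.
- a row (acct_id=4): matches 4 b row(s) → 4 output row(s).
- a row (acct_id=6): matches 2 b row(s) → 2 output row(s).
- a row (acct_id=7): matches 1 b row(s) → 1 output row(s).
- a row (acct_id=2): matches 7 b row(s) → 7 output row(s).
- a row (acct_id=6): matches 2 b row(s) → 2 output row(s).
- a row (acct_id=6): matches 2 b row(s) → 2 output row(s).
- a row (acct_id=7): matches 1 b row(s) → 1 output row(s).
- a row (acct_id=5): matches 4 b row(s) → 4 output row(s).
- 2 row(s) from b found no a partner → padded with NULL.
Total: 23 matched + 2 padded = 25 rows.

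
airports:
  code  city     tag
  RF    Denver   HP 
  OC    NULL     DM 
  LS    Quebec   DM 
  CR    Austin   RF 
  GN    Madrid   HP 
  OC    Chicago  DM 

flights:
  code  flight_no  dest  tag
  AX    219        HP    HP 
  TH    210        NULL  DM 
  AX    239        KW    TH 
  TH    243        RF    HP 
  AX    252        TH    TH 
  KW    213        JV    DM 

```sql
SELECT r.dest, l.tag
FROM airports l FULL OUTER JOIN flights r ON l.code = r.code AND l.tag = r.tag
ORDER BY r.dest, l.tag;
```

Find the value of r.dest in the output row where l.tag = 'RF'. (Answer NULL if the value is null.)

FULL OUTER JOIN keeps every row from both sides; unmatched rows get NULL for the other side's columns.
Matching on l.code = r.code AND l.tag = r.tag.
- l (code=RF, tag=HP) has no partner → padded with NULL.
- l (code=OC, tag=DM) has no partner → padded with NULL.
- l (code=LS, tag=DM) has no partner → padded with NULL.
- l (code=CR, tag=RF) has no partner → padded with NULL.
- l (code=GN, tag=HP) has no partner → padded with NULL.
- l (code=OC, tag=DM) has no partner → padded with NULL.
- 6 r row(s) had no l match → kept, l columns NULL.

NULL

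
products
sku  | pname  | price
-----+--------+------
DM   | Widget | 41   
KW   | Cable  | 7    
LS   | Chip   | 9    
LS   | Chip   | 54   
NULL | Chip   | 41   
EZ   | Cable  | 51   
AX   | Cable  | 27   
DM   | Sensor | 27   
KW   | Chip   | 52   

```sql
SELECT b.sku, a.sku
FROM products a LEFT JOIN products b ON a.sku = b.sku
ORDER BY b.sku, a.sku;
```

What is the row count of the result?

LEFT JOIN keeps every row from `products a`; unmatched rows get NULL for `products b`'s columns.
Matching on a.sku = b.sku. A NULL in a compared column never satisfies the condition.
Matched pairs: 14; unmatched a rows kept: 1.
Total: 14 matched + 1 padded = 15 rows.

15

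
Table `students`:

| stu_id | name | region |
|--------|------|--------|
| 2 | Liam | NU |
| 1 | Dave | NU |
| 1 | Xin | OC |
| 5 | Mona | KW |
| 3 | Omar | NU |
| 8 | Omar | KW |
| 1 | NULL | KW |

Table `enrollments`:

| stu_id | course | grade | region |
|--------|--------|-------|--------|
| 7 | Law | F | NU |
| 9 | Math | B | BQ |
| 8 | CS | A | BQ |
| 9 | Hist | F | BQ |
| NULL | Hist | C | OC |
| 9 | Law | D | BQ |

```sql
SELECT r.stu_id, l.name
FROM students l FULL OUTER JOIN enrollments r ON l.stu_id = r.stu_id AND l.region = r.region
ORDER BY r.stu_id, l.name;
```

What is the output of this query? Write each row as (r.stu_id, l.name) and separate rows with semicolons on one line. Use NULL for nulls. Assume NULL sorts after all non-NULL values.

(7, NULL); (8, NULL); (9, NULL); (9, NULL); (9, NULL); (NULL, Dave); (NULL, Liam); (NULL, Mona); (NULL, Omar); (NULL, Omar); (NULL, Xin); (NULL, NULL); (NULL, NULL)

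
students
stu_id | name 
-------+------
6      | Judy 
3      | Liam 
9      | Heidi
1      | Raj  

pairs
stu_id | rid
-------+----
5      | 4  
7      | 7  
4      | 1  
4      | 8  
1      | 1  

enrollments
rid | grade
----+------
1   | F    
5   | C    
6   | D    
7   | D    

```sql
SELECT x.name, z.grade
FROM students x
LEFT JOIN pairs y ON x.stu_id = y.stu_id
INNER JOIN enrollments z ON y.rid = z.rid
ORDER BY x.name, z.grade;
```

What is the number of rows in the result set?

1

Step 1 — x LEFT JOIN y on stu_id → 4 row(s).
Then INNER JOIN `enrollments z` on rid: keep only rows whose y.rid appears in z.
Result: 1 row(s).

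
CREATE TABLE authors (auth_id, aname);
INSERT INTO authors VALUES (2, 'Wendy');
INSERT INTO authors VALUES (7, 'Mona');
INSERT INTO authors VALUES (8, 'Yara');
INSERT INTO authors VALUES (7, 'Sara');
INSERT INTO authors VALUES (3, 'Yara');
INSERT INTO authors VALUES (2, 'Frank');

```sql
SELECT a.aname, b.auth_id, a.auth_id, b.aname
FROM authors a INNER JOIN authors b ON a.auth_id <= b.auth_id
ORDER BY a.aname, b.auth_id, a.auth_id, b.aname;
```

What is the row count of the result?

23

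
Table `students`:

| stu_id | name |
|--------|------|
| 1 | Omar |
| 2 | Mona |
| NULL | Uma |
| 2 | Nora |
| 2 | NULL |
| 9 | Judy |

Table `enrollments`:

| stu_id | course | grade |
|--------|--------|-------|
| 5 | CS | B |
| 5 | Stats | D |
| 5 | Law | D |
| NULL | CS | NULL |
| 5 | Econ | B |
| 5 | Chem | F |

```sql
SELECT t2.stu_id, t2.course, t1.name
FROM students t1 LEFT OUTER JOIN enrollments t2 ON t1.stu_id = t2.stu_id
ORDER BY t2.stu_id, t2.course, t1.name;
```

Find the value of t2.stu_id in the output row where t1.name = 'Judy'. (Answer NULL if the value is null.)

NULL

LEFT JOIN keeps every row from `students`; unmatched rows get NULL for `enrollments`'s columns.
Matching on t1.stu_id = t2.stu_id. A NULL in a compared column never satisfies the condition.
- stu_id=1: no t2 row matches, row kept with t2 columns NULL.
- stu_id=2: no t2 row matches, row kept with t2 columns NULL.
- stu_id=NULL: no t2 row matches, row kept with t2 columns NULL.
- stu_id=2: no t2 row matches, row kept with t2 columns NULL.
- stu_id=2: no t2 row matches, row kept with t2 columns NULL.
- stu_id=9: no t2 row matches, row kept with t2 columns NULL.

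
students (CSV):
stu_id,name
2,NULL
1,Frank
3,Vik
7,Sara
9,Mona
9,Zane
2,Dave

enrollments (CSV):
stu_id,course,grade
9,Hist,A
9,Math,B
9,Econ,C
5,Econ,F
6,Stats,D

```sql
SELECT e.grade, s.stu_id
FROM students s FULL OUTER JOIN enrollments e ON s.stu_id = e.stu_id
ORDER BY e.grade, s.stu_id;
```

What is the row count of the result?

13

FULL OUTER JOIN keeps every row from both sides; unmatched rows get NULL for the other side's columns.
Matching on s.stu_id = e.stu_id.
- stu_id=2: no e row matches, row kept with e columns NULL.
- stu_id=1: no e row matches, row kept with e columns NULL.
- stu_id=3: no e row matches, row kept with e columns NULL.
- stu_id=7: no e row matches, row kept with e columns NULL.
- stu_id=9: 3 matching e row(s), so 3 row(s) emitted.
- stu_id=9: 3 matching e row(s), so 3 row(s) emitted.
- stu_id=2: no e row matches, row kept with e columns NULL.
- 2 row(s) from e found no s partner → padded with NULL.
Total: 6 matched + 7 padded = 13 rows.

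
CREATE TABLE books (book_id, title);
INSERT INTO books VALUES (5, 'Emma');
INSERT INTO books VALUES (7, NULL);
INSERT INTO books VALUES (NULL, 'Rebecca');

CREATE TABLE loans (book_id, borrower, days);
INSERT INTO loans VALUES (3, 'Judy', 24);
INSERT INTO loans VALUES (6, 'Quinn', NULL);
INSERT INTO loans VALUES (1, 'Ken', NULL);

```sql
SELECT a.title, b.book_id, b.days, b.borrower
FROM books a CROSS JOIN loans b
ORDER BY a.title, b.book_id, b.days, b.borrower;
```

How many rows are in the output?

9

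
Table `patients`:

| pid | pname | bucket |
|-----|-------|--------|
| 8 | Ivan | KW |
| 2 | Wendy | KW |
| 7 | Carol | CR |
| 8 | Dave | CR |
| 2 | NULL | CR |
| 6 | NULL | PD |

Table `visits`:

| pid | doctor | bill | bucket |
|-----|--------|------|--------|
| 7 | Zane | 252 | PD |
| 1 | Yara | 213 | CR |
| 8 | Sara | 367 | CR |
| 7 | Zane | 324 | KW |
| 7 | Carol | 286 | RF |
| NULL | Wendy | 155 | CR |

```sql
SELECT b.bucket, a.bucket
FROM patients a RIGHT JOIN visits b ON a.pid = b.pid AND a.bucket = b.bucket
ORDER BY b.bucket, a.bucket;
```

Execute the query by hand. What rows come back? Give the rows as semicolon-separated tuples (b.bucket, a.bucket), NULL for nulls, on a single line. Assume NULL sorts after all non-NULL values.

(CR, CR); (CR, NULL); (CR, NULL); (KW, NULL); (PD, NULL); (RF, NULL)

RIGHT JOIN keeps every row from `visits`; unmatched rows get NULL for `patients`'s columns.
Matching on a.pid = b.pid AND a.bucket = b.bucket. A NULL in a compared column never satisfies the condition.
Matched pairs: 1; unmatched b rows kept: 5.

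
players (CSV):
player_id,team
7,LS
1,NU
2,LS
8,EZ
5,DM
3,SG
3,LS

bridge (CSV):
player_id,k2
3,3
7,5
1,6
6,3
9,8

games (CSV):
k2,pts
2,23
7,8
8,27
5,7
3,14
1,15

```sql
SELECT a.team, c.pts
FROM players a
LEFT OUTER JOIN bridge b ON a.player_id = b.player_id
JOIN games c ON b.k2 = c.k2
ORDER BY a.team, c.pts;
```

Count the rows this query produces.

3

Joins associate left-to-right: players LEFT JOIN bridge on player_id gives 7 intermediate row(s).
Then INNER JOIN `games c` on k2: keep only rows whose b.k2 appears in c.
Result: 3 row(s).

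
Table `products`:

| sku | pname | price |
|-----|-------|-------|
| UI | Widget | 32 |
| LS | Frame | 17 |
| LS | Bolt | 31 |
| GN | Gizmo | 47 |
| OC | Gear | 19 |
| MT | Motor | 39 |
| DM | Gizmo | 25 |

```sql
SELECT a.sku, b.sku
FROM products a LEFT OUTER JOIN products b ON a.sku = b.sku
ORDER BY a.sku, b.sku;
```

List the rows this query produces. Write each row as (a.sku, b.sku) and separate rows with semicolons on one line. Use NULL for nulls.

(DM, DM); (GN, GN); (LS, LS); (LS, LS); (LS, LS); (LS, LS); (MT, MT); (OC, OC); (UI, UI)

LEFT JOIN keeps every row from `products a`; unmatched rows get NULL for `products b`'s columns.
Matching on a.sku = b.sku.
- a[0] sku=UI → 1 match(es) in b → 1 row(s).
- a[1] sku=LS → 2 match(es) in b → 2 row(s).
- a[2] sku=LS → 2 match(es) in b → 2 row(s).
- a[3] sku=GN → 1 match(es) in b → 1 row(s).
- a[4] sku=OC → 1 match(es) in b → 1 row(s).
- a[5] sku=MT → 1 match(es) in b → 1 row(s).
- a[6] sku=DM → 1 match(es) in b → 1 row(s).
After projecting and ordering:
a.sku | b.sku
DM | DM
GN | GN
LS | LS
LS | LS
LS | LS
LS | LS
MT | MT
OC | OC
UI | UI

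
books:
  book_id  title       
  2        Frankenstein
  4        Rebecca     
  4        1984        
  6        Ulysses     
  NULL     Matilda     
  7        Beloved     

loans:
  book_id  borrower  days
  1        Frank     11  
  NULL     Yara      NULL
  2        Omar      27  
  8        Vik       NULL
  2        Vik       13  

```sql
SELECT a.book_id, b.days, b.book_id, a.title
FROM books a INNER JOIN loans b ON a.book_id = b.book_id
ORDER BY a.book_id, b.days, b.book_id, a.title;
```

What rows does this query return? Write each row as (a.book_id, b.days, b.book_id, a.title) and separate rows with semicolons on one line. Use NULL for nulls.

INNER JOIN keeps only pairs where the ON condition holds.
Matching on a.book_id = b.book_id. A NULL in a compared column never satisfies the condition.
- a (book_id=2) pairs with 2 row(s) of b.
- a (book_id=4) has no partner → excluded.
- a (book_id=4) has no partner → excluded.
- a (book_id=6) has no partner → excluded.
- a (book_id=NULL) has no partner → excluded.
- a (book_id=7) has no partner → excluded.
After projecting and ordering:
a.book_id | b.days | b.book_id | a.title
2 | 13 | 2 | Frankenstein
2 | 27 | 2 | Frankenstein

(2, 13, 2, Frankenstein); (2, 27, 2, Frankenstein)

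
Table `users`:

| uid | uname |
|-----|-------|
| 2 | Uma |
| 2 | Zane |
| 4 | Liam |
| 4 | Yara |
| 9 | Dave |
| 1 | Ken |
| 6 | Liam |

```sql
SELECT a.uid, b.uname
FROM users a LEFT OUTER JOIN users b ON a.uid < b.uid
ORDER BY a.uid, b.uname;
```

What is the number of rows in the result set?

20

LEFT JOIN keeps every row from `users a`; unmatched rows get NULL for `users b`'s columns.
Matching on a.uid < b.uid.
- uid=2: 4 matching b row(s), so 4 row(s) emitted.
- uid=2: 4 matching b row(s), so 4 row(s) emitted.
- uid=4: 2 matching b row(s), so 2 row(s) emitted.
- uid=4: 2 matching b row(s), so 2 row(s) emitted.
- uid=9: no b row matches, row kept with b columns NULL.
- uid=1: 6 matching b row(s), so 6 row(s) emitted.
- uid=6: 1 matching b row(s), so 1 row(s) emitted.
Total: 19 matched + 1 padded = 20 rows.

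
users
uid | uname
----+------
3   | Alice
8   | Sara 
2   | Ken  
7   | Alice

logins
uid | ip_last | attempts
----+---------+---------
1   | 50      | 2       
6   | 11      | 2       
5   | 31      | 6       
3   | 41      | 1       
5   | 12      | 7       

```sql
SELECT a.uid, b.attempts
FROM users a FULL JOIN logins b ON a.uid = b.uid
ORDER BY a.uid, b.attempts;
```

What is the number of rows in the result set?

8

FULL OUTER JOIN keeps every row from both sides; unmatched rows get NULL for the other side's columns.
Matching on a.uid = b.uid.
Matched pairs: 1; unmatched a rows kept: 3; unmatched b rows kept: 4.
Total: 1 matched + 7 padded = 8 rows.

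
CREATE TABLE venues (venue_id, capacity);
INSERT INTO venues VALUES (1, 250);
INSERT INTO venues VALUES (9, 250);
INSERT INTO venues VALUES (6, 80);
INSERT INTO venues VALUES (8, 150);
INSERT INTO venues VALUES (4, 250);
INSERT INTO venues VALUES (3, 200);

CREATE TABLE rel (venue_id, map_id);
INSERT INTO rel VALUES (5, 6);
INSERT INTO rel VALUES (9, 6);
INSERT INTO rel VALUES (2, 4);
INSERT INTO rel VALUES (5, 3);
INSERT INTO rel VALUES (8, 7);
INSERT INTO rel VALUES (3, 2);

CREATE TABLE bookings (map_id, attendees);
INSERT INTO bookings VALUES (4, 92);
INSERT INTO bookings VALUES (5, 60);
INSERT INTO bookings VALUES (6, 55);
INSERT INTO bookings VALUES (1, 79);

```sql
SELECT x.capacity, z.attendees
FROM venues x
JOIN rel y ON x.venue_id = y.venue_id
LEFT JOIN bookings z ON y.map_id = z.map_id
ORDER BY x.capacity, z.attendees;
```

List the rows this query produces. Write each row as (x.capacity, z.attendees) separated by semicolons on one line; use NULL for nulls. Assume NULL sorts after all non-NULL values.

(150, NULL); (200, NULL); (250, 55)

Evaluate left to right. First `venues x INNER JOIN rel y` on venue_id: 3 row(s).
Then LEFT JOIN `bookings z` on map_id: each of those 3 rows is kept; rows whose y.map_id has no match in z get NULL for z's columns.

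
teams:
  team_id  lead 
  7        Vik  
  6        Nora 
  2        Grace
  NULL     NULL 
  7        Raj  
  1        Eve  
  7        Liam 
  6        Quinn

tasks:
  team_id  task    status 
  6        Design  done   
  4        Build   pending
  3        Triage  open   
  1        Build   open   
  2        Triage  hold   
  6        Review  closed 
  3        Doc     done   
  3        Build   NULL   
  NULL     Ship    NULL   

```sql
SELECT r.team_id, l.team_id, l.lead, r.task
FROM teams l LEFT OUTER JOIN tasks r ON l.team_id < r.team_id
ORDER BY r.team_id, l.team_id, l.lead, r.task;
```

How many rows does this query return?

19

LEFT JOIN keeps every row from `teams`; unmatched rows get NULL for `tasks`'s columns.
Matching on l.team_id < r.team_id. A NULL in a compared column never satisfies the condition.
- l row (team_id=7): no match → kept, r columns NULL.
- l row (team_id=6): no match → kept, r columns NULL.
- l row (team_id=2): matches 6 r row(s) → 6 output row(s).
- l row (team_id=NULL): no match → kept, r columns NULL.
- l row (team_id=7): no match → kept, r columns NULL.
- l row (team_id=1): matches 7 r row(s) → 7 output row(s).
- l row (team_id=7): no match → kept, r columns NULL.
- l row (team_id=6): no match → kept, r columns NULL.
Total: 13 matched + 6 padded = 19 rows.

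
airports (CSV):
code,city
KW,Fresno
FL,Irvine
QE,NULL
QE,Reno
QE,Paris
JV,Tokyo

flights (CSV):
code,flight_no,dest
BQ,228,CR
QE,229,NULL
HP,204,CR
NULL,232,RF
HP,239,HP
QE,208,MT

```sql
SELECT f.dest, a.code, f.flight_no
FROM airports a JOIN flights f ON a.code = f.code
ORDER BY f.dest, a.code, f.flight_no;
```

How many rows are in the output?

INNER JOIN keeps only pairs where the ON condition holds.
Matching on a.code = f.code. A NULL in a compared column never satisfies the condition.
- a[0] code=KW → no match; dropped.
- a[1] code=FL → no match; dropped.
- a[2] code=QE → 2 match(es) in f → 2 row(s).
- a[3] code=QE → 2 match(es) in f → 2 row(s).
- a[4] code=QE → 2 match(es) in f → 2 row(s).
- a[5] code=JV → no match; dropped.
Total: 6 rows.

6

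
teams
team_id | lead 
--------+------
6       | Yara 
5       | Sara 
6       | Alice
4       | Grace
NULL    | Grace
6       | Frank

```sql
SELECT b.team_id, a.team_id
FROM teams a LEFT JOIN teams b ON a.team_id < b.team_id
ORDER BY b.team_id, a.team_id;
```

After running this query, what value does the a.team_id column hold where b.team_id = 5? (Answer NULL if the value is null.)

4

LEFT JOIN keeps every row from `teams a`; unmatched rows get NULL for `teams b`'s columns.
Matching on a.team_id < b.team_id. A NULL in a compared column never satisfies the condition.
Matched pairs: 7; unmatched a rows kept: 4.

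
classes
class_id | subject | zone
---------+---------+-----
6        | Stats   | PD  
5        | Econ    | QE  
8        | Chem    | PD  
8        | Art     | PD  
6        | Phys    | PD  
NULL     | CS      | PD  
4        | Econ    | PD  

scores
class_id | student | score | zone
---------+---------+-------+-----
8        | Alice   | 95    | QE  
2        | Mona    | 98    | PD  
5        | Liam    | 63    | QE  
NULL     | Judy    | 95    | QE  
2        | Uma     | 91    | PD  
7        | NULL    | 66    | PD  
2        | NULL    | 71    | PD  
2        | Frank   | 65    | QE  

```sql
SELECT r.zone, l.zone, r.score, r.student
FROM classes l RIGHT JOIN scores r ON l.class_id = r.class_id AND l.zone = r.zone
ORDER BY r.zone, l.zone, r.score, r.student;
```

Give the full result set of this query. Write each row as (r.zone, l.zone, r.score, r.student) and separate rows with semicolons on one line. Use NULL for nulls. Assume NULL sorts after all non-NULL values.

(PD, NULL, 66, NULL); (PD, NULL, 71, NULL); (PD, NULL, 91, Uma); (PD, NULL, 98, Mona); (QE, QE, 63, Liam); (QE, NULL, 65, Frank); (QE, NULL, 95, Alice); (QE, NULL, 95, Judy)

RIGHT JOIN keeps every row from `scores`; unmatched rows get NULL for `classes`'s columns.
Matching on l.class_id = r.class_id AND l.zone = r.zone. A NULL in a compared column never satisfies the condition.
- l row (class_id=6, zone=PD): no match.
- l row (class_id=5, zone=QE): matches 1 r row(s) → 1 output row(s).
- l row (class_id=8, zone=PD): no match.
- l row (class_id=8, zone=PD): no match.
- l row (class_id=6, zone=PD): no match.
- l row (class_id=NULL, zone=PD): no match.
- l row (class_id=4, zone=PD): no match.
- 7 r row(s) had no l match → kept, l columns NULL.
After projecting and ordering:
r.zone | l.zone | r.score | r.student
PD | NULL | 66 | NULL
PD | NULL | 71 | NULL
PD | NULL | 91 | Uma
PD | NULL | 98 | Mona
QE | QE | 63 | Liam
QE | NULL | 65 | Frank
QE | NULL | 95 | Alice
QE | NULL | 95 | Judy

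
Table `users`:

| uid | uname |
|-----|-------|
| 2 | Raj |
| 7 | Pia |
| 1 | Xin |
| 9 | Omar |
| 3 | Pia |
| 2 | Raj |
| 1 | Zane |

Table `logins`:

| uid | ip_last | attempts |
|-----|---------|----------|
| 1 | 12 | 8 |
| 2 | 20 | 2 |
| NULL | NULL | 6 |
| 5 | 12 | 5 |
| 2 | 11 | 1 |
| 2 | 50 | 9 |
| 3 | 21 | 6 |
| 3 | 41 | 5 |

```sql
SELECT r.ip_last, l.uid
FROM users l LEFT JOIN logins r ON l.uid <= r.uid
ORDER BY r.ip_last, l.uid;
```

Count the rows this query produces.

31

LEFT JOIN keeps every row from `users`; unmatched rows get NULL for `logins`'s columns.
Matching on l.uid <= r.uid. A NULL in a compared column never satisfies the condition.
- uid=2: 6 matching r row(s), so 6 row(s) emitted.
- uid=7: no r row matches, row kept with r columns NULL.
- uid=1: 7 matching r row(s), so 7 row(s) emitted.
- uid=9: no r row matches, row kept with r columns NULL.
- uid=3: 3 matching r row(s), so 3 row(s) emitted.
- uid=2: 6 matching r row(s), so 6 row(s) emitted.
- uid=1: 7 matching r row(s), so 7 row(s) emitted.
Total: 29 matched + 2 padded = 31 rows.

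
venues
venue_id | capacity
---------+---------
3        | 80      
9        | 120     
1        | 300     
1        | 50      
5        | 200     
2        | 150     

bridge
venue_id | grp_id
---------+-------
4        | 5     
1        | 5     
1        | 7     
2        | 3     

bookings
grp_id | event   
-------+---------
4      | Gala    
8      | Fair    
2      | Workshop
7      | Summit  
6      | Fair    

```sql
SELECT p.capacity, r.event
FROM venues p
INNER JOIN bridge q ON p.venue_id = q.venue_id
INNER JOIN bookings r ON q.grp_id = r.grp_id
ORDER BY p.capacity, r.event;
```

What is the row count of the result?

2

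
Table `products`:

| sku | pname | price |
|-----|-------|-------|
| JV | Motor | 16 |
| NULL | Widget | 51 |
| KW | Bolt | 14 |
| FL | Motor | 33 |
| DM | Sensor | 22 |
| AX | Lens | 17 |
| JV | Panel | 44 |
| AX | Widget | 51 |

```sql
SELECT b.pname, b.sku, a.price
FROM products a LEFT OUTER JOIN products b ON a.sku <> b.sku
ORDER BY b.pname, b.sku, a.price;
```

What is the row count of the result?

39

LEFT JOIN keeps every row from `products a`; unmatched rows get NULL for `products b`'s columns.
Matching on a.sku <> b.sku. A NULL in a compared column never satisfies the condition.
Matched pairs: 38; unmatched a rows kept: 1.
Total: 38 matched + 1 padded = 39 rows.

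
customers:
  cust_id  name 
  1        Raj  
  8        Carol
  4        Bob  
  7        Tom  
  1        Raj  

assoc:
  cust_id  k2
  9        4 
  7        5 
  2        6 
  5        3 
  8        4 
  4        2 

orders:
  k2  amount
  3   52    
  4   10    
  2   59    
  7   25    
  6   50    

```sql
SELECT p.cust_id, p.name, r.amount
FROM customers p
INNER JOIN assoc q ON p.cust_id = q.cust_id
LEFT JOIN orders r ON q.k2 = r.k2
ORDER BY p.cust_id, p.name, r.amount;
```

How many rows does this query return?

3

Joins associate left-to-right: customers INNER JOIN assoc on cust_id gives 3 intermediate row(s).
Then LEFT JOIN `orders r` on k2: each of those 3 rows is kept; rows whose q.k2 has no match in r get NULL for r's columns.
Result: 3 row(s).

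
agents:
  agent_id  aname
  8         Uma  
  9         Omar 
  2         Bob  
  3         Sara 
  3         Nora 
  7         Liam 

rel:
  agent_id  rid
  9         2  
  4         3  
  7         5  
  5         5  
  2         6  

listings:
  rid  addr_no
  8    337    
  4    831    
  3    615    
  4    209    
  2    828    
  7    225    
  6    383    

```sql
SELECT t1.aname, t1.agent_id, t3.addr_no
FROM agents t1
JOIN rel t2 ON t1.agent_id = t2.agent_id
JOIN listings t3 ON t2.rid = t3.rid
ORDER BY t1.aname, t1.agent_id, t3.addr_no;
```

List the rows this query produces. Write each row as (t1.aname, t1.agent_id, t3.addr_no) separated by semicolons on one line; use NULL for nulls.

Joins associate left-to-right: agents INNER JOIN rel on agent_id gives 3 intermediate row(s).
Then INNER JOIN `listings t3` on rid: keep only rows whose t2.rid appears in t3.

(Bob, 2, 383); (Omar, 9, 828)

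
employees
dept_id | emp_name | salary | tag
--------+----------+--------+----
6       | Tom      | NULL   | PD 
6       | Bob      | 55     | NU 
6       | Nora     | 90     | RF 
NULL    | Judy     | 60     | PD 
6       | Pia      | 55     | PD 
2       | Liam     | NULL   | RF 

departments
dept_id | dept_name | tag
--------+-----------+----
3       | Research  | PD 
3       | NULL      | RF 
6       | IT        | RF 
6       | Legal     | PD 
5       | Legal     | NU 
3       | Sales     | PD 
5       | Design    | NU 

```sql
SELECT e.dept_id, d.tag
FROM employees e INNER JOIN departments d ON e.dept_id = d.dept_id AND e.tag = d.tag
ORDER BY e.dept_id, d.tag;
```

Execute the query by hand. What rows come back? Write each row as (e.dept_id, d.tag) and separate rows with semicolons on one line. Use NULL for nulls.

INNER JOIN keeps only pairs where the ON condition holds.
Matching on e.dept_id = d.dept_id AND e.tag = d.tag. A NULL in a compared column never satisfies the condition.
Matched pairs: 3.

(6, PD); (6, PD); (6, RF)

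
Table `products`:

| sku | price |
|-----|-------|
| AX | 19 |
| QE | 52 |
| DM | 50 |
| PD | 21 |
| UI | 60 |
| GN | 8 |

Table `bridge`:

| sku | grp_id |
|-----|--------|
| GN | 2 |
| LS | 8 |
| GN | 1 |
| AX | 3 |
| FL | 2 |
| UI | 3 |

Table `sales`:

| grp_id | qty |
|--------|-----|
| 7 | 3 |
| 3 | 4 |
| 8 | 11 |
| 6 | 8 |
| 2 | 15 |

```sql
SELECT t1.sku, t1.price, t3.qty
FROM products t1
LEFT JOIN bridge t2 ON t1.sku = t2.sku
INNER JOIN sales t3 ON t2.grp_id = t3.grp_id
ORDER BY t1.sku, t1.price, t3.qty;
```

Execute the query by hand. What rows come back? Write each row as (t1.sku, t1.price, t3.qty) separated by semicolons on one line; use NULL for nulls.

(AX, 19, 4); (GN, 8, 15); (UI, 60, 4)

Step 1 — t1 LEFT JOIN t2 on sku → 7 row(s).
Then INNER JOIN `sales t3` on grp_id: keep only rows whose t2.grp_id appears in t3.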